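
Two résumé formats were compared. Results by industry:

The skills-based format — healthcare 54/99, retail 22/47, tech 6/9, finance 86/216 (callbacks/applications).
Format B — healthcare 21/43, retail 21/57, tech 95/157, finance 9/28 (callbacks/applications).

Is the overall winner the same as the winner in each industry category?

Healthcare: the skills-based format 54/99 = 54.5%, Format B 21/43 = 48.8% → the skills-based format
Retail: the skills-based format 22/47 = 46.8%, Format B 21/57 = 36.8% → the skills-based format
Tech: the skills-based format 6/9 = 66.7%, Format B 95/157 = 60.5% → the skills-based format
Finance: the skills-based format 86/216 = 39.8%, Format B 9/28 = 32.1% → the skills-based format
Overall: the skills-based format 168/371 = 45.3%, Format B 146/285 = 51.2% → Format B
The skills-based format wins each industry group but Format B wins overall — the comparison reverses. The skills-based format's applications skew toward finance, which has a lower base rate.

No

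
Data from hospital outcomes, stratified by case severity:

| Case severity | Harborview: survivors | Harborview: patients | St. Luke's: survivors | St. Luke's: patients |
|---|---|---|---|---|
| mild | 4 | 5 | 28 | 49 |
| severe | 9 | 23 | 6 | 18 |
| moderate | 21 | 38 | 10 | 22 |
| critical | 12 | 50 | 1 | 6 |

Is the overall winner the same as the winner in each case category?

No

Mild: Harborview 4/5 = 80.0%, St. Luke's 28/49 = 57.1% → Harborview
Severe: Harborview 9/23 = 39.1%, St. Luke's 6/18 = 33.3% → Harborview
Moderate: Harborview 21/38 = 55.3%, St. Luke's 10/22 = 45.5% → Harborview
Critical: Harborview 12/50 = 24.0%, St. Luke's 1/6 = 16.7% → Harborview
Overall: Harborview 46/116 = 39.7%, St. Luke's 45/95 = 47.4% → St. Luke's
Harborview wins each case group but St. Luke's wins overall — the comparison reverses. Harborview's patients skew toward critical, which has a lower base rate.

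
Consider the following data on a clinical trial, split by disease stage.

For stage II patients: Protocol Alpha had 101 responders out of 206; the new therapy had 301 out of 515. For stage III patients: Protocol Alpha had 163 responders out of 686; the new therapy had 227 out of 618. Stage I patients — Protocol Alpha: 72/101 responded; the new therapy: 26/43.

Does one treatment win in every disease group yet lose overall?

No

Stage II: Protocol Alpha 101/206 = 49.0%, the new therapy 301/515 = 58.4% → the new therapy
Stage III: Protocol Alpha 163/686 = 23.8%, the new therapy 227/618 = 36.7% → the new therapy
Stage I: Protocol Alpha 72/101 = 71.3%, the new therapy 26/43 = 60.5% → Protocol Alpha
Overall: Protocol Alpha 336/993 = 33.8%, the new therapy 554/1176 = 47.1% → the new therapy
Neither sweeps: Protocol Alpha wins 1 of 3 groups, the new therapy wins 2. The new therapy wins overall but not every group — no Simpson reversal.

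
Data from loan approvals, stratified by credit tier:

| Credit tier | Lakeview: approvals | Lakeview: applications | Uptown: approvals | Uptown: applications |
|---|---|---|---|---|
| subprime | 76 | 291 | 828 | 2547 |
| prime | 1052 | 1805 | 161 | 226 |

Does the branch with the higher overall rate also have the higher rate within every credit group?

Subprime: Lakeview 76/291 = 26.1%, Uptown 828/2547 = 32.5% → Uptown
Prime: Lakeview 1052/1805 = 58.3%, Uptown 161/226 = 71.2% → Uptown
Overall: Lakeview 1128/2096 = 53.8%, Uptown 989/2773 = 35.7% → Lakeview
Uptown wins each credit group but Lakeview wins overall — the comparison reverses. Uptown's applications skew toward subprime, which has a lower base rate.

No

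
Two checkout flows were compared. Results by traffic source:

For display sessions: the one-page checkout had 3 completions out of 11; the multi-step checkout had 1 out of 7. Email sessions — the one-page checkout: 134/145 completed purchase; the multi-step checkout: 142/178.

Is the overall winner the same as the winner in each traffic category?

Yes

Display: the one-page checkout 3/11 = 27.3%, the multi-step checkout 1/7 = 14.3% → the one-page checkout
Email: the one-page checkout 134/145 = 92.4%, the multi-step checkout 142/178 = 79.8% → the one-page checkout
Overall: the one-page checkout 137/156 = 87.8%, the multi-step checkout 143/185 = 77.3% → the one-page checkout
The one-page checkout wins overall and in every traffic group — no reversal.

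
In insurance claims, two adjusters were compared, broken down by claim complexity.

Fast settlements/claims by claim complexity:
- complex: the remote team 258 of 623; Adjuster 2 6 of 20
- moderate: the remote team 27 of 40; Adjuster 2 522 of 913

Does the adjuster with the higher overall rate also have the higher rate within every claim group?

Complex: the remote team 258/623 = 41.4%, Adjuster 2 6/20 = 30.0% → the remote team
Moderate: the remote team 27/40 = 67.5%, Adjuster 2 522/913 = 57.2% → the remote team
Overall: the remote team 285/663 = 43.0%, Adjuster 2 528/933 = 56.6% → Adjuster 2
The remote team wins each claim group but Adjuster 2 wins overall — the comparison reverses. The remote team's claims skew toward complex, which has a lower base rate.

No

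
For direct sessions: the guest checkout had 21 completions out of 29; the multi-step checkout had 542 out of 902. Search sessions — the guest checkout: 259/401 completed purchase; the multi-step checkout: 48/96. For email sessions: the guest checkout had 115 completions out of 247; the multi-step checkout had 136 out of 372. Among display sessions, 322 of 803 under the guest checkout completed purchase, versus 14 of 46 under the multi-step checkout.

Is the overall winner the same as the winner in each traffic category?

No

Direct: the guest checkout 21/29 = 72.4%, the multi-step checkout 542/902 = 60.1% → the guest checkout
Search: the guest checkout 259/401 = 64.6%, the multi-step checkout 48/96 = 50.0% → the guest checkout
Email: the guest checkout 115/247 = 46.6%, the multi-step checkout 136/372 = 36.6% → the guest checkout
Display: the guest checkout 322/803 = 40.1%, the multi-step checkout 14/46 = 30.4% → the guest checkout
Overall: the guest checkout 717/1480 = 48.4%, the multi-step checkout 740/1416 = 52.3% → the multi-step checkout
The guest checkout wins each traffic group but the multi-step checkout wins overall — the comparison reverses. The guest checkout's sessions skew toward display, which has a lower base rate.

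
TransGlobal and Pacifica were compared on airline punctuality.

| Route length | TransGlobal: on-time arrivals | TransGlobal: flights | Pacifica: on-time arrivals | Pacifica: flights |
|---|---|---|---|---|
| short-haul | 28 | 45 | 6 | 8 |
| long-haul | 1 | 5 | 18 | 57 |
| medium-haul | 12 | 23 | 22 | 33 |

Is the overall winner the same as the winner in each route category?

Short-haul: TransGlobal 28/45 = 62.2%, Pacifica 6/8 = 75.0% → Pacifica
Long-haul: TransGlobal 1/5 = 20.0%, Pacifica 18/57 = 31.6% → Pacifica
Medium-haul: TransGlobal 12/23 = 52.2%, Pacifica 22/33 = 66.7% → Pacifica
Overall: TransGlobal 41/73 = 56.2%, Pacifica 46/98 = 46.9% → TransGlobal
Pacifica wins each route group but TransGlobal wins overall — the comparison reverses. Pacifica's flights skew toward long-haul, which has a lower base rate.

No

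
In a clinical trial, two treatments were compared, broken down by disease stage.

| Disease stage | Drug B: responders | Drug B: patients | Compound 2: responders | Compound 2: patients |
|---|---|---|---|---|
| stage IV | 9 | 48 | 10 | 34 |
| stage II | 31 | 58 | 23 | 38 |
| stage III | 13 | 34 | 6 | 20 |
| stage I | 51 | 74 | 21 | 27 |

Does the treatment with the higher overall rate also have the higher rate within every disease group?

Stage IV: Drug B 9/48 = 18.8%, Compound 2 10/34 = 29.4% → Compound 2
Stage II: Drug B 31/58 = 53.4%, Compound 2 23/38 = 60.5% → Compound 2
Stage III: Drug B 13/34 = 38.2%, Compound 2 6/20 = 30.0% → Drug B
Stage I: Drug B 51/74 = 68.9%, Compound 2 21/27 = 77.8% → Compound 2
Overall: Drug B 104/214 = 48.6%, Compound 2 60/119 = 50.4% → Compound 2
Neither sweeps: Drug B wins 1 of 4 groups, Compound 2 wins 3. Compound 2 wins overall but not every group — no Simpson reversal.

No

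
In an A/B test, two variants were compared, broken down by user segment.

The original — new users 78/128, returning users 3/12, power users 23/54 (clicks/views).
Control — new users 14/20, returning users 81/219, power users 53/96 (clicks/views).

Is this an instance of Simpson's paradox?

New users: the original 78/128 = 60.9%, Control 14/20 = 70.0% → Control
Returning users: the original 3/12 = 25.0%, Control 81/219 = 37.0% → Control
Power users: the original 23/54 = 42.6%, Control 53/96 = 55.2% → Control
Overall: the original 104/194 = 53.6%, Control 148/335 = 44.2% → the original
Control wins each user group but the original wins overall — the comparison reverses. Control's views skew toward returning users, which has a lower base rate.

Yes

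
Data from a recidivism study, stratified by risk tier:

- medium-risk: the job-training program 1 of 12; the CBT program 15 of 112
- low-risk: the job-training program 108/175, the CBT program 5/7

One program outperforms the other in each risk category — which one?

Medium-risk: the job-training program 1/12 = 8.3%, the CBT program 15/112 = 13.4% → the CBT program
Low-risk: the job-training program 108/175 = 61.7%, the CBT program 5/7 = 71.4% → the CBT program
The CBT program has the higher rate in both groups.

the CBT program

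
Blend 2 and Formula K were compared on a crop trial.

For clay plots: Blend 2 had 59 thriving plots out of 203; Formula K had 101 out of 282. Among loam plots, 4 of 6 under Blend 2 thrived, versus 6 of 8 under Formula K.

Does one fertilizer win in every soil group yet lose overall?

Clay: Blend 2 59/203 = 29.1%, Formula K 101/282 = 35.8% → Formula K
Loam: Blend 2 4/6 = 66.7%, Formula K 6/8 = 75.0% → Formula K
Overall: Blend 2 63/209 = 30.1%, Formula K 107/290 = 36.9% → Formula K
Formula K wins overall and in every soil group — no reversal.

No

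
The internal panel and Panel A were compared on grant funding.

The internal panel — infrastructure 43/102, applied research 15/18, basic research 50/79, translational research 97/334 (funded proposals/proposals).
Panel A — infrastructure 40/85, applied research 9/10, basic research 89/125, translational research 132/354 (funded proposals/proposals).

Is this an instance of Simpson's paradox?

Infrastructure: the internal panel 43/102 = 42.2%, Panel A 40/85 = 47.1% → Panel A
Applied research: the internal panel 15/18 = 83.3%, Panel A 9/10 = 90.0% → Panel A
Basic research: the internal panel 50/79 = 63.3%, Panel A 89/125 = 71.2% → Panel A
Translational research: the internal panel 97/334 = 29.0%, Panel A 132/354 = 37.3% → Panel A
Overall: the internal panel 205/533 = 38.5%, Panel A 270/574 = 47.0% → Panel A
Panel A wins overall and in every proposal group — no reversal.

No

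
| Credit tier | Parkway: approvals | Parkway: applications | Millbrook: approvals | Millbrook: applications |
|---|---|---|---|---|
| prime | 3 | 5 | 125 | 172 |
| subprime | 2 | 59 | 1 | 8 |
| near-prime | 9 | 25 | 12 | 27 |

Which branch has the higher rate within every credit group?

Prime: Parkway 3/5 = 60.0%, Millbrook 125/172 = 72.7% → Millbrook
Subprime: Parkway 2/59 = 3.4%, Millbrook 1/8 = 12.5% → Millbrook
Near-prime: Parkway 9/25 = 36.0%, Millbrook 12/27 = 44.4% → Millbrook
Millbrook has the higher rate in all 3 groups.

Millbrook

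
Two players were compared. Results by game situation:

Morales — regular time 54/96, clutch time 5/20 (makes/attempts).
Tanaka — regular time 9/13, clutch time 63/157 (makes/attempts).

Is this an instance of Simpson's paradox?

Regular time: Morales 54/96 = 56.2%, Tanaka 9/13 = 69.2% → Tanaka
Clutch time: Morales 5/20 = 25.0%, Tanaka 63/157 = 40.1% → Tanaka
Overall: Morales 59/116 = 50.9%, Tanaka 72/170 = 42.4% → Morales
Tanaka wins each game group but Morales wins overall — the comparison reverses. Tanaka's attempts skew toward clutch time, which has a lower base rate.

Yes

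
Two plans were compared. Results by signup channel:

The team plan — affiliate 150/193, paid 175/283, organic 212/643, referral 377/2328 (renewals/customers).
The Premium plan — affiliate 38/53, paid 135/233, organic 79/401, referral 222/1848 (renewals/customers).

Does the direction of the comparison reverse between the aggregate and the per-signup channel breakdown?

No

Affiliate: the team plan 150/193 = 77.7%, the Premium plan 38/53 = 71.7% → the team plan
Paid: the team plan 175/283 = 61.8%, the Premium plan 135/233 = 57.9% → the team plan
Organic: the team plan 212/643 = 33.0%, the Premium plan 79/401 = 19.7% → the team plan
Referral: the team plan 377/2328 = 16.2%, the Premium plan 222/1848 = 12.0% → the team plan
Overall: the team plan 914/3447 = 26.5%, the Premium plan 474/2535 = 18.7% → the team plan
The team plan wins overall and in every signup group — no reversal.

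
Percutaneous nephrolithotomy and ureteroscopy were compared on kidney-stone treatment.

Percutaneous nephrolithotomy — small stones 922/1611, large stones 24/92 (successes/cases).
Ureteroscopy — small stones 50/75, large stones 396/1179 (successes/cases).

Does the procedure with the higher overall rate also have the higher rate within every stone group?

No

Small stones: percutaneous nephrolithotomy 922/1611 = 57.2%, ureteroscopy 50/75 = 66.7% → ureteroscopy
Large stones: percutaneous nephrolithotomy 24/92 = 26.1%, ureteroscopy 396/1179 = 33.6% → ureteroscopy
Overall: percutaneous nephrolithotomy 946/1703 = 55.5%, ureteroscopy 446/1254 = 35.6% → percutaneous nephrolithotomy
Ureteroscopy wins each stone group but percutaneous nephrolithotomy wins overall — the comparison reverses. Ureteroscopy's cases skew toward large stones, which has a lower base rate.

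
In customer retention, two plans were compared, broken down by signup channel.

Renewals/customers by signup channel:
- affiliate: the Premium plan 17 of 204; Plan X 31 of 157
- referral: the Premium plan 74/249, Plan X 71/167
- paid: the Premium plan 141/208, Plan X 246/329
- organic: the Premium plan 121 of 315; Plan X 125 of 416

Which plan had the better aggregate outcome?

Affiliate: the Premium plan 17/204 = 8.3%, Plan X 31/157 = 19.7% → Plan X
Referral: the Premium plan 74/249 = 29.7%, Plan X 71/167 = 42.5% → Plan X
Paid: the Premium plan 141/208 = 67.8%, Plan X 246/329 = 74.8% → Plan X
Organic: the Premium plan 121/315 = 38.4%, Plan X 125/416 = 30.0% → the Premium plan
Overall: the Premium plan 353/976 = 36.2%, Plan X 473/1069 = 44.2% → Plan X
(Neither sweeps every signup group, but Plan X has the higher pooled rate.)

Plan X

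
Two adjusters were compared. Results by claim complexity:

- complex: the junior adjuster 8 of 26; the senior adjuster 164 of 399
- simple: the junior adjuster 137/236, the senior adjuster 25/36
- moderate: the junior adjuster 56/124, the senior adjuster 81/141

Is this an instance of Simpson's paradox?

Complex: the junior adjuster 8/26 = 30.8%, the senior adjuster 164/399 = 41.1% → the senior adjuster
Simple: the junior adjuster 137/236 = 58.1%, the senior adjuster 25/36 = 69.4% → the senior adjuster
Moderate: the junior adjuster 56/124 = 45.2%, the senior adjuster 81/141 = 57.4% → the senior adjuster
Overall: the junior adjuster 201/386 = 52.1%, the senior adjuster 270/576 = 46.9% → the junior adjuster
The senior adjuster wins each claim group but the junior adjuster wins overall — the comparison reverses. The senior adjuster's claims skew toward complex, which has a lower base rate.

Yes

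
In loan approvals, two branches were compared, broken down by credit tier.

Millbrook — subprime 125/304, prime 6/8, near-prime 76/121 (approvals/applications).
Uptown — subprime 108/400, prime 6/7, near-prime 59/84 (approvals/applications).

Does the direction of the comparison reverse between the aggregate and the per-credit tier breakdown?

Subprime: Millbrook 125/304 = 41.1%, Uptown 108/400 = 27.0% → Millbrook
Prime: Millbrook 6/8 = 75.0%, Uptown 6/7 = 85.7% → Uptown
Near-prime: Millbrook 76/121 = 62.8%, Uptown 59/84 = 70.2% → Uptown
Overall: Millbrook 207/433 = 47.8%, Uptown 173/491 = 35.2% → Millbrook
Neither sweeps: Millbrook wins 1 of 3 groups, Uptown wins 2. Millbrook wins overall but not every group — no Simpson reversal.

No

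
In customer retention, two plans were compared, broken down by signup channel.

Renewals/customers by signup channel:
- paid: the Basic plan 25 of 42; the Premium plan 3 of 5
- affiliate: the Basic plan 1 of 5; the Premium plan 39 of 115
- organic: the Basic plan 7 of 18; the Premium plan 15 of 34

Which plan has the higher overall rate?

the Basic plan

Paid: the Basic plan 25/42 = 59.5%, the Premium plan 3/5 = 60.0% → the Premium plan
Affiliate: the Basic plan 1/5 = 20.0%, the Premium plan 39/115 = 33.9% → the Premium plan
Organic: the Basic plan 7/18 = 38.9%, the Premium plan 15/34 = 44.1% → the Premium plan
Overall: the Basic plan 33/65 = 50.8%, the Premium plan 57/154 = 37.0% → the Basic plan
(The Premium plan wins every signup group but the Basic plan wins overall — the Premium plan's customers skew toward the low-rate affiliate group.)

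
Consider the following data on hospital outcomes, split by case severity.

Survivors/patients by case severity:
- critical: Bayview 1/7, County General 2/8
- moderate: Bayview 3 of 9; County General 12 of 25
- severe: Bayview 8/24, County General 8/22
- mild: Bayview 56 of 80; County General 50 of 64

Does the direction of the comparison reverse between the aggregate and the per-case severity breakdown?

Critical: Bayview 1/7 = 14.3%, County General 2/8 = 25.0% → County General
Moderate: Bayview 3/9 = 33.3%, County General 12/25 = 48.0% → County General
Severe: Bayview 8/24 = 33.3%, County General 8/22 = 36.4% → County General
Mild: Bayview 56/80 = 70.0%, County General 50/64 = 78.1% → County General
Overall: Bayview 68/120 = 56.7%, County General 72/119 = 60.5% → County General
County General wins overall and in every case group — no reversal.

No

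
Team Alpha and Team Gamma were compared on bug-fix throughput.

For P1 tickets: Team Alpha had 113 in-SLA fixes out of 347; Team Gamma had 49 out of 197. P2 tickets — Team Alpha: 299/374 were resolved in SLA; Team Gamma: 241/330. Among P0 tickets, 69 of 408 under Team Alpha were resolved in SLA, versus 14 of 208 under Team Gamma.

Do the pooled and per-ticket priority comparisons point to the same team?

P1: Team Alpha 113/347 = 32.6%, Team Gamma 49/197 = 24.9% → Team Alpha
P2: Team Alpha 299/374 = 79.9%, Team Gamma 241/330 = 73.0% → Team Alpha
P0: Team Alpha 69/408 = 16.9%, Team Gamma 14/208 = 6.7% → Team Alpha
Overall: Team Alpha 481/1129 = 42.6%, Team Gamma 304/735 = 41.4% → Team Alpha
Team Alpha wins overall and in every ticket group — no reversal.

Yes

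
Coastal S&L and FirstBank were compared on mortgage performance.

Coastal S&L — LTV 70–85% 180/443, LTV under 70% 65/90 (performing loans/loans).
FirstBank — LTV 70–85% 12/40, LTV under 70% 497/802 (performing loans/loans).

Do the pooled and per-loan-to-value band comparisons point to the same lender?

LTV 70–85%: Coastal S&L 180/443 = 40.6%, FirstBank 12/40 = 30.0% → Coastal S&L
LTV under 70%: Coastal S&L 65/90 = 72.2%, FirstBank 497/802 = 62.0% → Coastal S&L
Overall: Coastal S&L 245/533 = 46.0%, FirstBank 509/842 = 60.5% → FirstBank
Coastal S&L wins each loan-to-value group but FirstBank wins overall — the comparison reverses. Coastal S&L's loans skew toward LTV 70–85%, which has a lower base rate.

No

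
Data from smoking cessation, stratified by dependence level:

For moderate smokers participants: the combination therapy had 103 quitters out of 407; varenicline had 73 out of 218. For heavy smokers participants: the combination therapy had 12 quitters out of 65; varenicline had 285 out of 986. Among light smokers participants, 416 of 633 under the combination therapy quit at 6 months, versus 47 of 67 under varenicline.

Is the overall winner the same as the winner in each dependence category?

Moderate smokers: the combination therapy 103/407 = 25.3%, varenicline 73/218 = 33.5% → varenicline
Heavy smokers: the combination therapy 12/65 = 18.5%, varenicline 285/986 = 28.9% → varenicline
Light smokers: the combination therapy 416/633 = 65.7%, varenicline 47/67 = 70.1% → varenicline
Overall: the combination therapy 531/1105 = 48.1%, varenicline 405/1271 = 31.9% → the combination therapy
Varenicline wins each dependence group but the combination therapy wins overall — the comparison reverses. Varenicline's participants skew toward heavy smokers, which has a lower base rate.

No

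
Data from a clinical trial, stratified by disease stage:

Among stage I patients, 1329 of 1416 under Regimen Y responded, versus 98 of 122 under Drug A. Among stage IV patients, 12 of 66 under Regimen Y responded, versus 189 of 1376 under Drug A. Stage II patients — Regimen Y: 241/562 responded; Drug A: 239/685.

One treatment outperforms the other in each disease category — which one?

Stage I: Regimen Y 1329/1416 = 93.9%, Drug A 98/122 = 80.3% → Regimen Y
Stage IV: Regimen Y 12/66 = 18.2%, Drug A 189/1376 = 13.7% → Regimen Y
Stage II: Regimen Y 241/562 = 42.9%, Drug A 239/685 = 34.9% → Regimen Y
Regimen Y has the higher rate in all 3 groups.

Regimen Y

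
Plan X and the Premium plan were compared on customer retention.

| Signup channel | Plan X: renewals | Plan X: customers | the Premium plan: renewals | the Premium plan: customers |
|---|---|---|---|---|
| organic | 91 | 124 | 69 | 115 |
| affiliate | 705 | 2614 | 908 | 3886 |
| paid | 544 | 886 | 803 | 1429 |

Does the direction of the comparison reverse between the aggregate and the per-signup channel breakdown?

No

Organic: Plan X 91/124 = 73.4%, the Premium plan 69/115 = 60.0% → Plan X
Affiliate: Plan X 705/2614 = 27.0%, the Premium plan 908/3886 = 23.4% → Plan X
Paid: Plan X 544/886 = 61.4%, the Premium plan 803/1429 = 56.2% → Plan X
Overall: Plan X 1340/3624 = 37.0%, the Premium plan 1780/5430 = 32.8% → Plan X
Plan X wins overall and in every signup group — no reversal.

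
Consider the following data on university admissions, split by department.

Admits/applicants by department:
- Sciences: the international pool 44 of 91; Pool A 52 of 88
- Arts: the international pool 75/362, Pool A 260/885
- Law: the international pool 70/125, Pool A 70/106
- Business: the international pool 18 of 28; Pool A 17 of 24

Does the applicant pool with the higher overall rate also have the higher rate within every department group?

Sciences: the international pool 44/91 = 48.4%, Pool A 52/88 = 59.1% → Pool A
Arts: the international pool 75/362 = 20.7%, Pool A 260/885 = 29.4% → Pool A
Law: the international pool 70/125 = 56.0%, Pool A 70/106 = 66.0% → Pool A
Business: the international pool 18/28 = 64.3%, Pool A 17/24 = 70.8% → Pool A
Overall: the international pool 207/606 = 34.2%, Pool A 399/1103 = 36.2% → Pool A
Pool A wins overall and in every department group — no reversal.

Yes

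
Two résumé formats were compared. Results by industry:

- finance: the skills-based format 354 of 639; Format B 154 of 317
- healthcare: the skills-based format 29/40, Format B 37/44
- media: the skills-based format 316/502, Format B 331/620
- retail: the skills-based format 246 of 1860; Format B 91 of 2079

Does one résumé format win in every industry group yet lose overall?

No

Finance: the skills-based format 354/639 = 55.4%, Format B 154/317 = 48.6% → the skills-based format
Healthcare: the skills-based format 29/40 = 72.5%, Format B 37/44 = 84.1% → Format B
Media: the skills-based format 316/502 = 62.9%, Format B 331/620 = 53.4% → the skills-based format
Retail: the skills-based format 246/1860 = 13.2%, Format B 91/2079 = 4.4% → the skills-based format
Overall: the skills-based format 945/3041 = 31.1%, Format B 613/3060 = 20.0% → the skills-based format
Neither sweeps: the skills-based format wins 3 of 4 groups, Format B wins 1. The skills-based format wins overall but not every group — no Simpson reversal.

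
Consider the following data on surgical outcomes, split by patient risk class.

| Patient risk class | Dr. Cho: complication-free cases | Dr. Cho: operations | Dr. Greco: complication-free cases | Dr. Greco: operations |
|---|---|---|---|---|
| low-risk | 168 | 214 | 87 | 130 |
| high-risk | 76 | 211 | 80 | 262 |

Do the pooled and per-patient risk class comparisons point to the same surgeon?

Low-risk: Dr. Cho 168/214 = 78.5%, Dr. Greco 87/130 = 66.9% → Dr. Cho
High-risk: Dr. Cho 76/211 = 36.0%, Dr. Greco 80/262 = 30.5% → Dr. Cho
Overall: Dr. Cho 244/425 = 57.4%, Dr. Greco 167/392 = 42.6% → Dr. Cho
Dr. Cho wins overall and in every patient risk group — no reversal.

Yes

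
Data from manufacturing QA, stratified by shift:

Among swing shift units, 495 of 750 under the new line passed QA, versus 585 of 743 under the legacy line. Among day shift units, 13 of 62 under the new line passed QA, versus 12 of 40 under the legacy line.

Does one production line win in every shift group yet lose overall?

Swing shift: the new line 495/750 = 66.0%, the legacy line 585/743 = 78.7% → the legacy line
Day shift: the new line 13/62 = 21.0%, the legacy line 12/40 = 30.0% → the legacy line
Overall: the new line 508/812 = 62.6%, the legacy line 597/783 = 76.2% → the legacy line
The legacy line wins overall and in every shift group — no reversal.

No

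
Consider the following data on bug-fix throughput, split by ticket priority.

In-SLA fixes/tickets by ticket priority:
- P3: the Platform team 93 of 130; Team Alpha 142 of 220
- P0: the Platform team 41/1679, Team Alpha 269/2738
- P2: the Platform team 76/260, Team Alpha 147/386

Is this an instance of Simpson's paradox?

P3: the Platform team 93/130 = 71.5%, Team Alpha 142/220 = 64.5% → the Platform team
P0: the Platform team 41/1679 = 2.4%, Team Alpha 269/2738 = 9.8% → Team Alpha
P2: the Platform team 76/260 = 29.2%, Team Alpha 147/386 = 38.1% → Team Alpha
Overall: the Platform team 210/2069 = 10.1%, Team Alpha 558/3344 = 16.7% → Team Alpha
Neither sweeps: the Platform team wins 1 of 3 groups, Team Alpha wins 2. Team Alpha wins overall but not every group — no Simpson reversal.

No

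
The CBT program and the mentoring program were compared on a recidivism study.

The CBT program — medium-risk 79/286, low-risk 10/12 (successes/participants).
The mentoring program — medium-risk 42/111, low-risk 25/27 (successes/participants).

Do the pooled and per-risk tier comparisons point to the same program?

Yes

Medium-risk: the CBT program 79/286 = 27.6%, the mentoring program 42/111 = 37.8% → the mentoring program
Low-risk: the CBT program 10/12 = 83.3%, the mentoring program 25/27 = 92.6% → the mentoring program
Overall: the CBT program 89/298 = 29.9%, the mentoring program 67/138 = 48.6% → the mentoring program
The mentoring program wins overall and in every risk group — no reversal.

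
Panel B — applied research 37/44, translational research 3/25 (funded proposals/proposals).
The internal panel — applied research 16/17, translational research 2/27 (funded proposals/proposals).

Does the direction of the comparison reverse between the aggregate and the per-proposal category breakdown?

Applied research: Panel B 37/44 = 84.1%, the internal panel 16/17 = 94.1% → the internal panel
Translational research: Panel B 3/25 = 12.0%, the internal panel 2/27 = 7.4% → Panel B
Overall: Panel B 40/69 = 58.0%, the internal panel 18/44 = 40.9% → Panel B
Neither sweeps: Panel B wins 1 of 2 groups, the internal panel wins 1. Panel B wins overall but not every group — no Simpson reversal.

No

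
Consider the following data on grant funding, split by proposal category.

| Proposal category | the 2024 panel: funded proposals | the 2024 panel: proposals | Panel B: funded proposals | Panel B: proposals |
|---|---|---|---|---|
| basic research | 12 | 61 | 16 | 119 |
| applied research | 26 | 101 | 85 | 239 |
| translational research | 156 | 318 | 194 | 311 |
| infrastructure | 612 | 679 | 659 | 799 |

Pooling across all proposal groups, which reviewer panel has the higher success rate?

Basic research: the 2024 panel 12/61 = 19.7%, Panel B 16/119 = 13.4% → the 2024 panel
Applied research: the 2024 panel 26/101 = 25.7%, Panel B 85/239 = 35.6% → Panel B
Translational research: the 2024 panel 156/318 = 49.1%, Panel B 194/311 = 62.4% → Panel B
Infrastructure: the 2024 panel 612/679 = 90.1%, Panel B 659/799 = 82.5% → the 2024 panel
Overall: the 2024 panel 806/1159 = 69.5%, Panel B 954/1468 = 65.0% → the 2024 panel
(Neither sweeps every proposal group, but the 2024 panel has the higher pooled rate.)

the 2024 panel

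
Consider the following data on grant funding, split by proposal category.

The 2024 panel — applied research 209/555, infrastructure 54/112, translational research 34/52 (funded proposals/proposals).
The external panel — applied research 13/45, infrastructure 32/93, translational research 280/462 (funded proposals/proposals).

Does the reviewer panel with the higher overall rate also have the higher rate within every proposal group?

Applied research: the 2024 panel 209/555 = 37.7%, the external panel 13/45 = 28.9% → the 2024 panel
Infrastructure: the 2024 panel 54/112 = 48.2%, the external panel 32/93 = 34.4% → the 2024 panel
Translational research: the 2024 panel 34/52 = 65.4%, the external panel 280/462 = 60.6% → the 2024 panel
Overall: the 2024 panel 297/719 = 41.3%, the external panel 325/600 = 54.2% → the external panel
The 2024 panel wins each proposal group but the external panel wins overall — the comparison reverses. The 2024 panel's proposals skew toward applied research, which has a lower base rate.

No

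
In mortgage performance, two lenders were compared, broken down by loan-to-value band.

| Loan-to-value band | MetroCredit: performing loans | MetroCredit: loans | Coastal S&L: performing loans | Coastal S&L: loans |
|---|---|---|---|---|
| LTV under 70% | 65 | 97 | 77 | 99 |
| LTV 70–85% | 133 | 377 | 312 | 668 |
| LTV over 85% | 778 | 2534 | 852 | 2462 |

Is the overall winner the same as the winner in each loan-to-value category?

Yes

LTV under 70%: MetroCredit 65/97 = 67.0%, Coastal S&L 77/99 = 77.8% → Coastal S&L
LTV 70–85%: MetroCredit 133/377 = 35.3%, Coastal S&L 312/668 = 46.7% → Coastal S&L
LTV over 85%: MetroCredit 778/2534 = 30.7%, Coastal S&L 852/2462 = 34.6% → Coastal S&L
Overall: MetroCredit 976/3008 = 32.4%, Coastal S&L 1241/3229 = 38.4% → Coastal S&L
Coastal S&L wins overall and in every loan-to-value group — no reversal.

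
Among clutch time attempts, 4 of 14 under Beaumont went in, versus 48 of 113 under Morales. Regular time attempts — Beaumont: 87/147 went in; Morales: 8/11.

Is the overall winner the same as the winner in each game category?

No

Clutch time: Beaumont 4/14 = 28.6%, Morales 48/113 = 42.5% → Morales
Regular time: Beaumont 87/147 = 59.2%, Morales 8/11 = 72.7% → Morales
Overall: Beaumont 91/161 = 56.5%, Morales 56/124 = 45.2% → Beaumont
Morales wins each game group but Beaumont wins overall — the comparison reverses. Morales's attempts skew toward clutch time, which has a lower base rate.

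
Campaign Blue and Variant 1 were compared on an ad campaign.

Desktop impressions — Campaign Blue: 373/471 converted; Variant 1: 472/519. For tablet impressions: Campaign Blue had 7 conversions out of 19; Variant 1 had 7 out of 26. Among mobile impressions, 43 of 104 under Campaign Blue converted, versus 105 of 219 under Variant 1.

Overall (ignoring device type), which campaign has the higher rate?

Variant 1

Desktop: Campaign Blue 373/471 = 79.2%, Variant 1 472/519 = 90.9% → Variant 1
Tablet: Campaign Blue 7/19 = 36.8%, Variant 1 7/26 = 26.9% → Campaign Blue
Mobile: Campaign Blue 43/104 = 41.3%, Variant 1 105/219 = 47.9% → Variant 1
Overall: Campaign Blue 423/594 = 71.2%, Variant 1 584/764 = 76.4% → Variant 1
(Neither sweeps every device group, but Variant 1 has the higher pooled rate.)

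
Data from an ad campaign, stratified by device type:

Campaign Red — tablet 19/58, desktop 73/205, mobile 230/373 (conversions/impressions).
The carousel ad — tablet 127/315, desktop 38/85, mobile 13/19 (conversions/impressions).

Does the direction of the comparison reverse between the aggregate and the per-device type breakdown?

Yes

Tablet: Campaign Red 19/58 = 32.8%, the carousel ad 127/315 = 40.3% → the carousel ad
Desktop: Campaign Red 73/205 = 35.6%, the carousel ad 38/85 = 44.7% → the carousel ad
Mobile: Campaign Red 230/373 = 61.7%, the carousel ad 13/19 = 68.4% → the carousel ad
Overall: Campaign Red 322/636 = 50.6%, the carousel ad 178/419 = 42.5% → Campaign Red
The carousel ad wins each device group but Campaign Red wins overall — the comparison reverses. The carousel ad's impressions skew toward tablet, which has a lower base rate.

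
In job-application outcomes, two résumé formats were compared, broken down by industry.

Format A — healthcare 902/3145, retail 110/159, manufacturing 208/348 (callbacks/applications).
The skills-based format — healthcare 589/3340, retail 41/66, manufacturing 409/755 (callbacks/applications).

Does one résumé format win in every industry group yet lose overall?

No

Healthcare: Format A 902/3145 = 28.7%, the skills-based format 589/3340 = 17.6% → Format A
Retail: Format A 110/159 = 69.2%, the skills-based format 41/66 = 62.1% → Format A
Manufacturing: Format A 208/348 = 59.8%, the skills-based format 409/755 = 54.2% → Format A
Overall: Format A 1220/3652 = 33.4%, the skills-based format 1039/4161 = 25.0% → Format A
Format A wins overall and in every industry group — no reversal.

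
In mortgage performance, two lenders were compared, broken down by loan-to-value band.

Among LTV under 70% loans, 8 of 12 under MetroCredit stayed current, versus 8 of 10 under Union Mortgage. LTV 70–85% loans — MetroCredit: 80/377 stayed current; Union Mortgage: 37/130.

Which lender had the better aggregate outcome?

Union Mortgage

LTV under 70%: MetroCredit 8/12 = 66.7%, Union Mortgage 8/10 = 80.0% → Union Mortgage
LTV 70–85%: MetroCredit 80/377 = 21.2%, Union Mortgage 37/130 = 28.5% → Union Mortgage
Overall: MetroCredit 88/389 = 22.6%, Union Mortgage 45/140 = 32.1% → Union Mortgage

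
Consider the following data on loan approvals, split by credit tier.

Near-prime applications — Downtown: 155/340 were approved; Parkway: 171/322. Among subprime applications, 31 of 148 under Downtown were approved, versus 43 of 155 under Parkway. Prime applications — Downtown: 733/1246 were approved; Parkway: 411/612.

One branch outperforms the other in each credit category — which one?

Parkway

Near-prime: Downtown 155/340 = 45.6%, Parkway 171/322 = 53.1% → Parkway
Subprime: Downtown 31/148 = 20.9%, Parkway 43/155 = 27.7% → Parkway
Prime: Downtown 733/1246 = 58.8%, Parkway 411/612 = 67.2% → Parkway
Parkway has the higher rate in all 3 groups.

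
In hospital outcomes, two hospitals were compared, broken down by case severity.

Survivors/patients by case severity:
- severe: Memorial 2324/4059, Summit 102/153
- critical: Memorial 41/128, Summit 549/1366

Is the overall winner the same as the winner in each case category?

Severe: Memorial 2324/4059 = 57.3%, Summit 102/153 = 66.7% → Summit
Critical: Memorial 41/128 = 32.0%, Summit 549/1366 = 40.2% → Summit
Overall: Memorial 2365/4187 = 56.5%, Summit 651/1519 = 42.9% → Memorial
Summit wins each case group but Memorial wins overall — the comparison reverses. Summit's patients skew toward critical, which has a lower base rate.

No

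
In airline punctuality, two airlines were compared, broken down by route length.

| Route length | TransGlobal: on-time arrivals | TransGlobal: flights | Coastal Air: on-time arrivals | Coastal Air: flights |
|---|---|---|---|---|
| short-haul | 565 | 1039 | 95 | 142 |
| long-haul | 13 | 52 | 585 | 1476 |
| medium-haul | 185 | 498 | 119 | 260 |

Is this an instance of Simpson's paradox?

Yes

Short-haul: TransGlobal 565/1039 = 54.4%, Coastal Air 95/142 = 66.9% → Coastal Air
Long-haul: TransGlobal 13/52 = 25.0%, Coastal Air 585/1476 = 39.6% → Coastal Air
Medium-haul: TransGlobal 185/498 = 37.1%, Coastal Air 119/260 = 45.8% → Coastal Air
Overall: TransGlobal 763/1589 = 48.0%, Coastal Air 799/1878 = 42.5% → TransGlobal
Coastal Air wins each route group but TransGlobal wins overall — the comparison reverses. Coastal Air's flights skew toward long-haul, which has a lower base rate.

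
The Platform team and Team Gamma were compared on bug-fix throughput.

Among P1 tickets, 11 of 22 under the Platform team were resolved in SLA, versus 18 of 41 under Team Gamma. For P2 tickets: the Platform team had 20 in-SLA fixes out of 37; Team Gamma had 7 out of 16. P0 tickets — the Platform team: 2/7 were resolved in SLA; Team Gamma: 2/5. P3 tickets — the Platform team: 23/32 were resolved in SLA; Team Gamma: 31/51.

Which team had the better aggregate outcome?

the Platform team

P1: the Platform team 11/22 = 50.0%, Team Gamma 18/41 = 43.9% → the Platform team
P2: the Platform team 20/37 = 54.1%, Team Gamma 7/16 = 43.8% → the Platform team
P0: the Platform team 2/7 = 28.6%, Team Gamma 2/5 = 40.0% → Team Gamma
P3: the Platform team 23/32 = 71.9%, Team Gamma 31/51 = 60.8% → the Platform team
Overall: the Platform team 56/98 = 57.1%, Team Gamma 58/113 = 51.3% → the Platform team
(Neither sweeps every ticket group, but the Platform team has the higher pooled rate.)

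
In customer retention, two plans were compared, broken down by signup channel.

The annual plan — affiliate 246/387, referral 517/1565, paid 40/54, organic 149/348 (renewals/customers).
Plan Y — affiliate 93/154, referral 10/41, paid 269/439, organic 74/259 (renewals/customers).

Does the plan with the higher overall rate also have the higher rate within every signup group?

Affiliate: the annual plan 246/387 = 63.6%, Plan Y 93/154 = 60.4% → the annual plan
Referral: the annual plan 517/1565 = 33.0%, Plan Y 10/41 = 24.4% → the annual plan
Paid: the annual plan 40/54 = 74.1%, Plan Y 269/439 = 61.3% → the annual plan
Organic: the annual plan 149/348 = 42.8%, Plan Y 74/259 = 28.6% → the annual plan
Overall: the annual plan 952/2354 = 40.4%, Plan Y 446/893 = 49.9% → Plan Y
The annual plan wins each signup group but Plan Y wins overall — the comparison reverses. The annual plan's customers skew toward referral, which has a lower base rate.

No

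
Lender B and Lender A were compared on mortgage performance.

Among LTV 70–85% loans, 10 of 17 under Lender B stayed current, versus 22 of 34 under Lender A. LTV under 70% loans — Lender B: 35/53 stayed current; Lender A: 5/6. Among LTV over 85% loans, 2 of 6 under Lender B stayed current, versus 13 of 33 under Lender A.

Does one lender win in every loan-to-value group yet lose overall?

Yes

LTV 70–85%: Lender B 10/17 = 58.8%, Lender A 22/34 = 64.7% → Lender A
LTV under 70%: Lender B 35/53 = 66.0%, Lender A 5/6 = 83.3% → Lender A
LTV over 85%: Lender B 2/6 = 33.3%, Lender A 13/33 = 39.4% → Lender A
Overall: Lender B 47/76 = 61.8%, Lender A 40/73 = 54.8% → Lender B
Lender A wins each loan-to-value group but Lender B wins overall — the comparison reverses. Lender A's loans skew toward LTV over 85%, which has a lower base rate.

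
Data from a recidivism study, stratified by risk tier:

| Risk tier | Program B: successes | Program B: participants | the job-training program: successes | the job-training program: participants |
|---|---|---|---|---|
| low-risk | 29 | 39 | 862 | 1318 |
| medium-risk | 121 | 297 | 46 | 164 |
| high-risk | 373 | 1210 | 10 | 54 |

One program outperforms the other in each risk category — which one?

Low-risk: Program B 29/39 = 74.4%, the job-training program 862/1318 = 65.4% → Program B
Medium-risk: Program B 121/297 = 40.7%, the job-training program 46/164 = 28.0% → Program B
High-risk: Program B 373/1210 = 30.8%, the job-training program 10/54 = 18.5% → Program B
Program B has the higher rate in all 3 groups.

Program B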